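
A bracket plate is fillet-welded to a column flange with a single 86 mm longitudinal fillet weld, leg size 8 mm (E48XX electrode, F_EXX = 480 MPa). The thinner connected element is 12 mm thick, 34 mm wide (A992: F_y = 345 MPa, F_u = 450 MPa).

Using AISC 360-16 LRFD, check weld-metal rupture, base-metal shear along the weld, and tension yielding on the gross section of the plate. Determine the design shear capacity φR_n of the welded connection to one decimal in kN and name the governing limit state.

105.1 kN (weld metal governs)

Weld metal: throat = 0.707×8 = 5.656 mm, L = 86 mm. φR_n = 0.75 × 0.6 × 480 × 5.656 × 86 = 105.1 kN.
Base metal shear (12 mm plate): yield φR_n = 1.0×0.6×345×12×86 = 213.6 kN; rupture φR_n = 0.75×0.6×450×12×86 = 209.0 kN; take 209.0 kN (rupture).
Tension yield (gross): A_g = 34×12 = 408 mm². φR_n = 0.90 × 345 × 408 = 126.7 kN.
Governing: min(105.1, 209.0, 126.7) = 105.1 kN → weld metal.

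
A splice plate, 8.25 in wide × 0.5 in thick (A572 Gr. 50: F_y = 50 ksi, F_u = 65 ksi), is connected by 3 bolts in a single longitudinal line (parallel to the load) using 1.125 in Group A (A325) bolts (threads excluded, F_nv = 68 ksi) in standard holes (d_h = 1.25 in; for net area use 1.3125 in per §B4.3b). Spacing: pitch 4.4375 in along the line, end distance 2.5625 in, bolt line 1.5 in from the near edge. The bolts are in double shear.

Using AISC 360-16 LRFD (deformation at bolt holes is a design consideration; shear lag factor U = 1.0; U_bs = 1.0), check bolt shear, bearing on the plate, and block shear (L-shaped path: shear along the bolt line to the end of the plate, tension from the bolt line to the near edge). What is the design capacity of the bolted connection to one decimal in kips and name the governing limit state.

Bolt shear: A_b = π(1.125)²/4 = 0.99402 in². φR_n = 0.75 × 68 × 0.99402 × 3 × 2 = 304.2 kips.
Bearing (0.5 in plate, F_u = 65 ksi): end bolts L_c = 2.5625 − 1.25/2 = 1.9375, R_n = min(1.2×1.9375×0.5×65, 2.4×1.125×0.5×65) = 75.563 kips/bolt; interior L_c = 4.4375 − 1.25 = 3.1875, R_n = 87.75 kips/bolt. φR_n = 0.75 × (1×75.563 + 2×87.75) = 188.3 kips.
Block shear: shear path 1×[2.5625+2×4.4375] = 1×11.4375 in, A_gv = 5.7188, A_nv = 1×(11.4375 − 2.5×1.3125)×0.5 = 4.0781 in²; tension to near edge: (1.5 − 0.5×1.3125)×0.5 = 0.42188 in². R_n = min(0.6×65×4.0781, 0.6×50×5.7188) + 1.0×65×0.42188 = min(159.05, 171.56) + 27.422 = 186.47 kips. φR_n = 0.75 × 186.47 = 139.9 kips.
Governing: min(304.2, 188.3, 139.9) = 139.9 kips → block shear.

139.9 kips (block shear governs)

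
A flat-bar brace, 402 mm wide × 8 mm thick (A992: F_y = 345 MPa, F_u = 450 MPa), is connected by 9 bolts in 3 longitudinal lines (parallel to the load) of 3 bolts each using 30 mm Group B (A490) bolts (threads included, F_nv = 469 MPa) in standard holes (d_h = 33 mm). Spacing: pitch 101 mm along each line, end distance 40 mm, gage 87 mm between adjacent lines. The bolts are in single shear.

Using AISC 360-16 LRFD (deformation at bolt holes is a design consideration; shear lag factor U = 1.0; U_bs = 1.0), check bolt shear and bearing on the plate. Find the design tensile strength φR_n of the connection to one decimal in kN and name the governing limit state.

1394.8 kN (bearing governs)

Bolt shear: A_b = π(30)²/4 = 706.86 mm². φR_n = 0.75 × 469 × 706.86 × 9 × 1 = 2237.7 kN.
Bearing (8 mm plate, F_u = 450 MPa): end bolts L_c = 40 − 33/2 = 23.5, R_n = min(1.2×23.5×8×450, 2.4×30×8×450) = 101.52 kN/bolt; interior L_c = 101 − 33 = 68, R_n = 259.2 kN/bolt. φR_n = 0.75 × (3×101.52 + 6×259.2) = 1394.8 kN.
Governing: min(2237.7, 1394.8) = 1394.8 kN → bearing.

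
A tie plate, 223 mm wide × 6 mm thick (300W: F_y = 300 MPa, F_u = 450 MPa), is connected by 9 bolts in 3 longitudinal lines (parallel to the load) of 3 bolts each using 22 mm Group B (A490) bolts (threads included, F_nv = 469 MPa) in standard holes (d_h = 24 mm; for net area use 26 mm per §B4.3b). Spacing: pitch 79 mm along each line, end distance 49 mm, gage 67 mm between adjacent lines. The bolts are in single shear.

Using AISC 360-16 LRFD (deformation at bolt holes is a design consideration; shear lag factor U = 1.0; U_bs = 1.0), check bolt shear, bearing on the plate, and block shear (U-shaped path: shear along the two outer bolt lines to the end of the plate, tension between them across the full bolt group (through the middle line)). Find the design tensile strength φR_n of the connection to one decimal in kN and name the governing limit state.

Bolt shear: A_b = π(22)²/4 = 380.13 mm². φR_n = 0.75 × 469 × 380.13 × 9 × 1 = 1203.4 kN.
Bearing (6 mm plate, F_u = 450 MPa): end bolts L_c = 49 − 24/2 = 37, R_n = min(1.2×37×6×450, 2.4×22×6×450) = 119.88 kN/bolt; interior L_c = 79 − 24 = 55, R_n = 142.56 kN/bolt. φR_n = 0.75 × (3×119.88 + 6×142.56) = 911.3 kN.
Block shear: shear path 2×[49+2×79] = 2×207 mm, A_gv = 2484, A_nv = 2×(207 − 2.5×26)×6 = 1704 mm²; tension across gage: (134 − 2×26)×6 = 492 mm². R_n = min(0.6×450×1704, 0.6×300×2484) + 1.0×450×492 = min(460.08, 447.12) + 221.4 = 668.52 kN. φR_n = 0.75 × 668.52 = 501.4 kN.
Governing: min(1203.4, 911.3, 501.4) = 501.4 kN → block shear.

501.4 kN (block shear governs)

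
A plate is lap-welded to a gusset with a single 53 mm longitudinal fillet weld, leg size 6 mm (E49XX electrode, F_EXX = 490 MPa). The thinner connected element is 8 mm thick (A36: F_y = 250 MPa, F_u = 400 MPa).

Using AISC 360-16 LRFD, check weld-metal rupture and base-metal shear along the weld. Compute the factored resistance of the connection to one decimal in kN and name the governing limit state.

49.6 kN (weld metal governs)

Weld metal: throat = 0.707×6 = 4.242 mm, L = 53 mm. φR_n = 0.75 × 0.6 × 490 × 4.242 × 53 = 49.6 kN.
Base metal shear (8 mm plate): yield φR_n = 1.0×0.6×250×8×53 = 63.6 kN; rupture φR_n = 0.75×0.6×400×8×53 = 76.3 kN; take 63.6 kN (yield).
Governing: min(49.6, 63.6) = 49.6 kN → weld metal.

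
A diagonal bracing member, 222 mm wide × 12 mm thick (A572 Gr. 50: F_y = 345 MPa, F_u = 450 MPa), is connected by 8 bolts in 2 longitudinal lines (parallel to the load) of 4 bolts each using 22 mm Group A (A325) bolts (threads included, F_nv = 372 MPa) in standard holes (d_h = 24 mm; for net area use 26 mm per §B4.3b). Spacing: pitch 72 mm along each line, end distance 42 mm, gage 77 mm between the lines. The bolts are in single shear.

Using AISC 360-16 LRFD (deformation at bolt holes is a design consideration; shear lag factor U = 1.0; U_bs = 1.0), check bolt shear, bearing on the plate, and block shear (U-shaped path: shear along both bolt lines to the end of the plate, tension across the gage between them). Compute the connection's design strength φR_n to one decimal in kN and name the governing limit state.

Bolt shear: A_b = π(22)²/4 = 380.13 mm². φR_n = 0.75 × 372 × 380.13 × 8 × 1 = 848.5 kN.
Bearing (12 mm plate, F_u = 450 MPa): end bolts L_c = 42 − 24/2 = 30, R_n = min(1.2×30×12×450, 2.4×22×12×450) = 194.4 kN/bolt; interior L_c = 72 − 24 = 48, R_n = 285.12 kN/bolt. φR_n = 0.75 × (2×194.4 + 6×285.12) = 1574.6 kN.
Block shear: shear path 2×[42+3×72] = 2×258 mm, A_gv = 6192, A_nv = 2×(258 − 3.5×26)×12 = 4008 mm²; tension across gage: (77 − 1×26)×12 = 612 mm². R_n = min(0.6×450×4008, 0.6×345×6192) + 1.0×450×612 = min(1082.2, 1281.7) + 275.4 = 1357.6 kN. φR_n = 0.75 × 1357.6 = 1018.2 kN.
Governing: min(848.5, 1574.6, 1018.2) = 848.5 kN → bolt shear.

848.5 kN (bolt shear governs)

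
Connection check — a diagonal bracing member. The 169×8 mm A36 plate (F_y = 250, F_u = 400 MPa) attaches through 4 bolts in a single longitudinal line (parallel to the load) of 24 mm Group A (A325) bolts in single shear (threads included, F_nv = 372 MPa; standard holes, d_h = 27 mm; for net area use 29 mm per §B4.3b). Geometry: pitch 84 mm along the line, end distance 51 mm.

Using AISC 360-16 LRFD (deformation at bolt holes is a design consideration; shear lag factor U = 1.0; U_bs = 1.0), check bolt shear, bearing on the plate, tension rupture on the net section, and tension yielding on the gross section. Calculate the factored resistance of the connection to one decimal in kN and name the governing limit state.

Bolt shear: A_b = π(24)²/4 = 452.39 mm². φR_n = 0.75 × 372 × 452.39 × 4 × 1 = 504.9 kN.
Bearing (8 mm plate, F_u = 400 MPa): end bolts L_c = 51 − 27/2 = 37.5, R_n = min(1.2×37.5×8×400, 2.4×24×8×400) = 144 kN/bolt; interior L_c = 84 − 27 = 57, R_n = 184.32 kN/bolt. φR_n = 0.75 × (1×144 + 3×184.32) = 522.7 kN.
Tension rupture (net): A_n = (169 − 1×29)×8 = 1120 mm² (U = 1.0, A_e = A_n). φR_n = 0.75 × 400 × 1120 = 336.0 kN.
Tension yield (gross): A_g = 169×8 = 1352 mm². φR_n = 0.90 × 250 × 1352 = 304.2 kN.
Governing: min(504.9, 522.7, 336.0, 304.2) = 304.2 kN → gross-section yield.

304.2 kN (gross-section yield governs)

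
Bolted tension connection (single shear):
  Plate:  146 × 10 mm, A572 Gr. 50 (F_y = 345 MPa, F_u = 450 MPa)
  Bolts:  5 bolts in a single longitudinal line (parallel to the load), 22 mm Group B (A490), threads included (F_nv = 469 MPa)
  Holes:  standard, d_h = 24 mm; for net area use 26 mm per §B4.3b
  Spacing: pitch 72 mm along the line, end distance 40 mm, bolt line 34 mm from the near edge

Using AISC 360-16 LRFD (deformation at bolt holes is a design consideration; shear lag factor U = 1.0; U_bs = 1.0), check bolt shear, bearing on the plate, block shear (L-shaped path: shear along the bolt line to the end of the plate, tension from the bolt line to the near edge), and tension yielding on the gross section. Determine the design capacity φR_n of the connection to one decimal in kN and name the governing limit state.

453.3 kN (gross-section yield governs)

Bolt shear: A_b = π(22)²/4 = 380.13 mm². φR_n = 0.75 × 469 × 380.13 × 5 × 1 = 668.6 kN.
Bearing (10 mm plate, F_u = 450 MPa): end bolts L_c = 40 − 24/2 = 28, R_n = min(1.2×28×10×450, 2.4×22×10×450) = 151.2 kN/bolt; interior L_c = 72 − 24 = 48, R_n = 237.6 kN/bolt. φR_n = 0.75 × (1×151.2 + 4×237.6) = 826.2 kN.
Block shear: shear path 1×[40+4×72] = 1×328 mm, A_gv = 3280, A_nv = 1×(328 − 4.5×26)×10 = 2110 mm²; tension to near edge: (34 − 0.5×26)×10 = 210 mm². R_n = min(0.6×450×2110, 0.6×345×3280) + 1.0×450×210 = min(569.7, 678.96) + 94.5 = 664.2 kN. φR_n = 0.75 × 664.2 = 498.2 kN.
Tension yield (gross): A_g = 146×10 = 1460 mm². φR_n = 0.90 × 345 × 1460 = 453.3 kN.
Governing: min(668.6, 826.2, 498.2, 453.3) = 453.3 kN → gross-section yield.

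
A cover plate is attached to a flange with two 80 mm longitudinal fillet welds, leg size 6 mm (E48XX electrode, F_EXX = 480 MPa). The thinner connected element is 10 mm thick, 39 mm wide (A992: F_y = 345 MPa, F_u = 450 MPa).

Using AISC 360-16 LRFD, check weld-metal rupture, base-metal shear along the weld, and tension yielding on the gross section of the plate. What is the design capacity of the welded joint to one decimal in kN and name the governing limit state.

121.1 kN (gross-section yield governs)

Weld metal: throat = 0.707×6 = 4.242 mm, L = 2×80 = 160 mm. φR_n = 0.75 × 0.6 × 480 × 4.242 × 160 = 146.6 kN.
Base metal shear (10 mm plate): yield φR_n = 1.0×0.6×345×10×160 = 331.2 kN; rupture φR_n = 0.75×0.6×450×10×160 = 324.0 kN; take 324.0 kN (rupture).
Tension yield (gross): A_g = 39×10 = 390 mm². φR_n = 0.90 × 345 × 390 = 121.1 kN.
Governing: min(146.6, 324.0, 121.1) = 121.1 kN → gross-section yield.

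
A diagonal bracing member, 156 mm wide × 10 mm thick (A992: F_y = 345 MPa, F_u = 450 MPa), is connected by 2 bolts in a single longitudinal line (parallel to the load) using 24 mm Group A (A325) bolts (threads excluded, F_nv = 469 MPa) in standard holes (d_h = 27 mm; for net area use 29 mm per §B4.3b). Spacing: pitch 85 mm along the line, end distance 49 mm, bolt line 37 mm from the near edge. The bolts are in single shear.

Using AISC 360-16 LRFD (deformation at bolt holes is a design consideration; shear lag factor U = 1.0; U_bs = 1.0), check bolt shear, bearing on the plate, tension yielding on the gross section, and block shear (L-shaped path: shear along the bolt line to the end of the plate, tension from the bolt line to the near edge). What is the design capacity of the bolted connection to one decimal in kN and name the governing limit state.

Bolt shear: A_b = π(24)²/4 = 452.39 mm². φR_n = 0.75 × 469 × 452.39 × 2 × 1 = 318.3 kN.
Bearing (10 mm plate, F_u = 450 MPa): end bolts L_c = 49 − 27/2 = 35.5, R_n = min(1.2×35.5×10×450, 2.4×24×10×450) = 191.7 kN/bolt; interior L_c = 85 − 27 = 58, R_n = 259.2 kN/bolt. φR_n = 0.75 × (1×191.7 + 1×259.2) = 338.2 kN.
Tension yield (gross): A_g = 156×10 = 1560 mm². φR_n = 0.90 × 345 × 1560 = 484.4 kN.
Block shear: shear path 1×[49+1×85] = 1×134 mm, A_gv = 1340, A_nv = 1×(134 − 1.5×29)×10 = 905 mm²; tension to near edge: (37 − 0.5×29)×10 = 225 mm². R_n = min(0.6×450×905, 0.6×345×1340) + 1.0×450×225 = min(244.35, 277.38) + 101.25 = 345.6 kN. φR_n = 0.75 × 345.6 = 259.2 kN.
Governing: min(318.3, 338.2, 484.4, 259.2) = 259.2 kN → block shear.

259.2 kN (block shear governs)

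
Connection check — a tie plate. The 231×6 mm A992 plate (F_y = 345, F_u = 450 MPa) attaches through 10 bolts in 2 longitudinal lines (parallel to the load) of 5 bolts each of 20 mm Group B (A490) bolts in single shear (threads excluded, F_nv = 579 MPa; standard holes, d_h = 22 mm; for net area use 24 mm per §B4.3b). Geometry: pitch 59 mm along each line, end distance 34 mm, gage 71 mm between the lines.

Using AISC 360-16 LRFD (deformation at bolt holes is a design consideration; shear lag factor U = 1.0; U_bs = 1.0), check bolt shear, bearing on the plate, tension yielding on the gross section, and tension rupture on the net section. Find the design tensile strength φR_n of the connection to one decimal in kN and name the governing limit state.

370.6 kN (net-section rupture governs)

Bolt shear: A_b = π(20)²/4 = 314.16 mm². φR_n = 0.75 × 579 × 314.16 × 10 × 1 = 1364.2 kN.
Bearing (6 mm plate, F_u = 450 MPa): end bolts L_c = 34 − 22/2 = 23, R_n = min(1.2×23×6×450, 2.4×20×6×450) = 74.52 kN/bolt; interior L_c = 59 − 22 = 37, R_n = 119.88 kN/bolt. φR_n = 0.75 × (2×74.52 + 8×119.88) = 831.1 kN.
Tension yield (gross): A_g = 231×6 = 1386 mm². φR_n = 0.90 × 345 × 1386 = 430.4 kN.
Tension rupture (net): A_n = (231 − 2×24)×6 = 1098 mm² (U = 1.0, A_e = A_n). φR_n = 0.75 × 450 × 1098 = 370.6 kN.
Governing: min(1364.2, 831.1, 430.4, 370.6) = 370.6 kN → net-section rupture.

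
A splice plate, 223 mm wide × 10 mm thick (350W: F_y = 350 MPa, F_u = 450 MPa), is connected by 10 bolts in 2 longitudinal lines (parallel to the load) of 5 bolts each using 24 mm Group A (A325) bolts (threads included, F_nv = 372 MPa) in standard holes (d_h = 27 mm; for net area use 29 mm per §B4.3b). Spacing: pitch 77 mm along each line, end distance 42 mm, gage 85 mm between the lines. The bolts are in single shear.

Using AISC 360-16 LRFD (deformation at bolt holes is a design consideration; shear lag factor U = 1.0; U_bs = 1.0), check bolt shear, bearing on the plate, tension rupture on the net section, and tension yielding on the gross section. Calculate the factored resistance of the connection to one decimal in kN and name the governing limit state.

Bolt shear: A_b = π(24)²/4 = 452.39 mm². φR_n = 0.75 × 372 × 452.39 × 10 × 1 = 1262.2 kN.
Bearing (10 mm plate, F_u = 450 MPa): end bolts L_c = 42 − 27/2 = 28.5, R_n = min(1.2×28.5×10×450, 2.4×24×10×450) = 153.9 kN/bolt; interior L_c = 77 − 27 = 50, R_n = 259.2 kN/bolt. φR_n = 0.75 × (2×153.9 + 8×259.2) = 1786.1 kN.
Tension rupture (net): A_n = (223 − 2×29)×10 = 1650 mm² (U = 1.0, A_e = A_n). φR_n = 0.75 × 450 × 1650 = 556.9 kN.
Tension yield (gross): A_g = 223×10 = 2230 mm². φR_n = 0.90 × 350 × 2230 = 702.5 kN.
Governing: min(1262.2, 1786.1, 556.9, 702.5) = 556.9 kN → net-section rupture.

556.9 kN (net-section rupture governs)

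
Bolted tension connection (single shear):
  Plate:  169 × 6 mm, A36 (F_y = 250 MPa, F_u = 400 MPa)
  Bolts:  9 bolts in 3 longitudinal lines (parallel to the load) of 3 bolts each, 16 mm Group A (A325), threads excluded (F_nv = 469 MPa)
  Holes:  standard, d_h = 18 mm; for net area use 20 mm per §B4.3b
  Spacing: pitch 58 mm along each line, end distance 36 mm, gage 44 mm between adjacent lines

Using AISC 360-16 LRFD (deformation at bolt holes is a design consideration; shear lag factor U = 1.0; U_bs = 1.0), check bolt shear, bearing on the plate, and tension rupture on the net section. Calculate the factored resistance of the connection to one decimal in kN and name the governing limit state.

Bolt shear: A_b = π(16)²/4 = 201.06 mm². φR_n = 0.75 × 469 × 201.06 × 9 × 1 = 636.5 kN.
Bearing (6 mm plate, F_u = 400 MPa): end bolts L_c = 36 − 18/2 = 27, R_n = min(1.2×27×6×400, 2.4×16×6×400) = 77.76 kN/bolt; interior L_c = 58 − 18 = 40, R_n = 92.16 kN/bolt. φR_n = 0.75 × (3×77.76 + 6×92.16) = 589.7 kN.
Tension rupture (net): A_n = (169 − 3×20)×6 = 654 mm² (U = 1.0, A_e = A_n). φR_n = 0.75 × 400 × 654 = 196.2 kN.
Governing: min(636.5, 589.7, 196.2) = 196.2 kN → net-section rupture.

196.2 kN (net-section rupture governs)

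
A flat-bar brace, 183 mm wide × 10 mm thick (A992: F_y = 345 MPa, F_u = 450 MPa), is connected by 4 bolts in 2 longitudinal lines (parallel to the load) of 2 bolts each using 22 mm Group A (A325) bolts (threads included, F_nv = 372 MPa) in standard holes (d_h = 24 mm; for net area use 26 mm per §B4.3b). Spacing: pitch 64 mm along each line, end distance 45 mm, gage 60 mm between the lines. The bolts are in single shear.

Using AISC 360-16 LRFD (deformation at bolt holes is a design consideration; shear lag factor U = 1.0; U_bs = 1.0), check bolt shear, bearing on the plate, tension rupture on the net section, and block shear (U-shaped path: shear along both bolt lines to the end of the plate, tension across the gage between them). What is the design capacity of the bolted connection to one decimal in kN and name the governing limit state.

Bolt shear: A_b = π(22)²/4 = 380.13 mm². φR_n = 0.75 × 372 × 380.13 × 4 × 1 = 424.2 kN.
Bearing (10 mm plate, F_u = 450 MPa): end bolts L_c = 45 − 24/2 = 33, R_n = min(1.2×33×10×450, 2.4×22×10×450) = 178.2 kN/bolt; interior L_c = 64 − 24 = 40, R_n = 216 kN/bolt. φR_n = 0.75 × (2×178.2 + 2×216) = 591.3 kN.
Tension rupture (net): A_n = (183 − 2×26)×10 = 1310 mm² (U = 1.0, A_e = A_n). φR_n = 0.75 × 450 × 1310 = 442.1 kN.
Block shear: shear path 2×[45+1×64] = 2×109 mm, A_gv = 2180, A_nv = 2×(109 − 1.5×26)×10 = 1400 mm²; tension across gage: (60 − 1×26)×10 = 340 mm². R_n = min(0.6×450×1400, 0.6×345×2180) + 1.0×450×340 = min(378, 451.26) + 153 = 531 kN. φR_n = 0.75 × 531 = 398.3 kN.
Governing: min(424.2, 591.3, 442.1, 398.3) = 398.3 kN → block shear.

398.3 kN (block shear governs)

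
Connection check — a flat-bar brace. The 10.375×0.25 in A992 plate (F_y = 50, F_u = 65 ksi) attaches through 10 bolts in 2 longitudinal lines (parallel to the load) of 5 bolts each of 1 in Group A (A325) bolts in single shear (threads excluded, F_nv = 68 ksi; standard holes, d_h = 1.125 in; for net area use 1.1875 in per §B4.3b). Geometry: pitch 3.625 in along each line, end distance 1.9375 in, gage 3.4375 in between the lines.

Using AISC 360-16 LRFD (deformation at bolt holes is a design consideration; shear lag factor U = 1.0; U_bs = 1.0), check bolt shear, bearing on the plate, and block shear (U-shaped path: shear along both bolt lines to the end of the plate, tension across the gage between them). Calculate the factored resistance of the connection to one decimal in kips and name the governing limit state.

189.7 kips (block shear governs)

Bolt shear: A_b = π(1)²/4 = 0.7854 in². φR_n = 0.75 × 68 × 0.7854 × 10 × 1 = 400.6 kips.
Bearing (0.25 in plate, F_u = 65 ksi): end bolts L_c = 1.9375 − 1.125/2 = 1.375, R_n = min(1.2×1.375×0.25×65, 2.4×1×0.25×65) = 26.813 kips/bolt; interior L_c = 3.625 − 1.125 = 2.5, R_n = 39 kips/bolt. φR_n = 0.75 × (2×26.813 + 8×39) = 274.2 kips.
Block shear: shear path 2×[1.9375+4×3.625] = 2×16.4375 in, A_gv = 8.2188, A_nv = 2×(16.4375 − 4.5×1.1875)×0.25 = 5.5469 in²; tension across gage: (3.4375 − 1×1.1875)×0.25 = 0.5625 in². R_n = min(0.6×65×5.5469, 0.6×50×8.2188) + 1.0×65×0.5625 = min(216.33, 246.56) + 36.563 = 252.89 kips. φR_n = 0.75 × 252.89 = 189.7 kips.
Governing: min(400.6, 274.2, 189.7) = 189.7 kips → block shear.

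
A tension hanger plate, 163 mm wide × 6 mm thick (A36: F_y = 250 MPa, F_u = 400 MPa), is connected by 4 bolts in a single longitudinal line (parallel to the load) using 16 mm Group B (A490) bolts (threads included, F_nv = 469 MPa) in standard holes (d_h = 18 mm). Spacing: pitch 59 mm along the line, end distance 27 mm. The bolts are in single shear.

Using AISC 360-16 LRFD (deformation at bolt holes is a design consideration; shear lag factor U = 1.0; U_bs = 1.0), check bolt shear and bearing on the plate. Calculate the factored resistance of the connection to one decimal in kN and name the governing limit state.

246.2 kN (bearing governs)

Bolt shear: A_b = π(16)²/4 = 201.06 mm². φR_n = 0.75 × 469 × 201.06 × 4 × 1 = 282.9 kN.
Bearing (6 mm plate, F_u = 400 MPa): end bolts L_c = 27 − 18/2 = 18, R_n = min(1.2×18×6×400, 2.4×16×6×400) = 51.84 kN/bolt; interior L_c = 59 − 18 = 41, R_n = 92.16 kN/bolt. φR_n = 0.75 × (1×51.84 + 3×92.16) = 246.2 kN.
Governing: min(282.9, 246.2) = 246.2 kN → bearing.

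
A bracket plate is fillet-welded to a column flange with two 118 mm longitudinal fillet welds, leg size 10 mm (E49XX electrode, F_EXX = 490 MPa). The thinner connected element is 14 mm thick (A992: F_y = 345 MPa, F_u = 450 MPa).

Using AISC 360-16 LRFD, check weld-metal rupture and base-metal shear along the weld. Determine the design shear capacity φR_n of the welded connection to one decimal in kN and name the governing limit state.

367.9 kN (weld metal governs)

Weld metal: throat = 0.707×10 = 7.07 mm, L = 2×118 = 236 mm. φR_n = 0.75 × 0.6 × 490 × 7.07 × 236 = 367.9 kN.
Base metal shear (14 mm plate): yield φR_n = 1.0×0.6×345×14×236 = 683.9 kN; rupture φR_n = 0.75×0.6×450×14×236 = 669.1 kN; take 669.1 kN (rupture).
Governing: min(367.9, 669.1) = 367.9 kN → weld metal.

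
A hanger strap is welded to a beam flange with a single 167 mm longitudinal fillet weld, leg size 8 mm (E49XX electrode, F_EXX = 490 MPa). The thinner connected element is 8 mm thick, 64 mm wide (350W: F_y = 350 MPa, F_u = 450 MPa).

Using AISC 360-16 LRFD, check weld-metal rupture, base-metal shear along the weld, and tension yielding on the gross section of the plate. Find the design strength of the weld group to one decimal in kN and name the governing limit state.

Weld metal: throat = 0.707×8 = 5.656 mm, L = 167 mm. φR_n = 0.75 × 0.6 × 490 × 5.656 × 167 = 208.3 kN.
Base metal shear (8 mm plate): yield φR_n = 1.0×0.6×350×8×167 = 280.6 kN; rupture φR_n = 0.75×0.6×450×8×167 = 270.5 kN; take 270.5 kN (rupture).
Tension yield (gross): A_g = 64×8 = 512 mm². φR_n = 0.90 × 350 × 512 = 161.3 kN.
Governing: min(208.3, 270.5, 161.3) = 161.3 kN → gross-section yield.

161.3 kN (gross-section yield governs)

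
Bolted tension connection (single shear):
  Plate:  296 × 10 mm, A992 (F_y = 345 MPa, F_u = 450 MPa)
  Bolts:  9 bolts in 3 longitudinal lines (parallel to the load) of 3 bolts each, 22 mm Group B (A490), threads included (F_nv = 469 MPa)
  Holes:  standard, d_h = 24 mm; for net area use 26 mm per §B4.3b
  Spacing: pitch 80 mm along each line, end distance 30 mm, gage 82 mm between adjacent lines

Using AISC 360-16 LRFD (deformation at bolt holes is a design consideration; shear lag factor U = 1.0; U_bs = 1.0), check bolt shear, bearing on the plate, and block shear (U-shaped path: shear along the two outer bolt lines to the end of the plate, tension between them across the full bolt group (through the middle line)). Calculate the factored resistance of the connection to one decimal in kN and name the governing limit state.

Bolt shear: A_b = π(22)²/4 = 380.13 mm². φR_n = 0.75 × 469 × 380.13 × 9 × 1 = 1203.4 kN.
Bearing (10 mm plate, F_u = 450 MPa): end bolts L_c = 30 − 24/2 = 18, R_n = min(1.2×18×10×450, 2.4×22×10×450) = 97.2 kN/bolt; interior L_c = 80 − 24 = 56, R_n = 237.6 kN/bolt. φR_n = 0.75 × (3×97.2 + 6×237.6) = 1287.9 kN.
Block shear: shear path 2×[30+2×80] = 2×190 mm, A_gv = 3800, A_nv = 2×(190 − 2.5×26)×10 = 2500 mm²; tension across gage: (164 − 2×26)×10 = 1120 mm². R_n = min(0.6×450×2500, 0.6×345×3800) + 1.0×450×1120 = min(675, 786.6) + 504 = 1179 kN. φR_n = 0.75 × 1179 = 884.3 kN.
Governing: min(1203.4, 1287.9, 884.3) = 884.3 kN → block shear.

884.3 kN (block shear governs)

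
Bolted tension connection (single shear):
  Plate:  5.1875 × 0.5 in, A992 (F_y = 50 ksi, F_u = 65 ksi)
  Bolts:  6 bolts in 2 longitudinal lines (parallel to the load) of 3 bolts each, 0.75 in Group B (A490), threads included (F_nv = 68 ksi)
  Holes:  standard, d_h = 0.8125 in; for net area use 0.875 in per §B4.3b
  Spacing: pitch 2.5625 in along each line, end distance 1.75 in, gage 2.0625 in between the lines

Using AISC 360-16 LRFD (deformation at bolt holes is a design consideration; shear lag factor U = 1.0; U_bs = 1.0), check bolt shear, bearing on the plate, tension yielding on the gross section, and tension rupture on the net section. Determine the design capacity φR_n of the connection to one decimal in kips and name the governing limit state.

Bolt shear: A_b = π(0.75)²/4 = 0.44179 in². φR_n = 0.75 × 68 × 0.44179 × 6 × 1 = 135.2 kips.
Bearing (0.5 in plate, F_u = 65 ksi): end bolts L_c = 1.75 − 0.8125/2 = 1.34375, R_n = min(1.2×1.34375×0.5×65, 2.4×0.75×0.5×65) = 52.406 kips/bolt; interior L_c = 2.5625 − 0.8125 = 1.75, R_n = 58.5 kips/bolt. φR_n = 0.75 × (2×52.406 + 4×58.5) = 254.1 kips.
Tension yield (gross): A_g = 5.1875×0.5 = 2.5938 in². φR_n = 0.90 × 50 × 2.5938 = 116.7 kips.
Tension rupture (net): A_n = (5.1875 − 2×0.875)×0.5 = 1.7188 in² (U = 1.0, A_e = A_n). φR_n = 0.75 × 65 × 1.7188 = 83.8 kips.
Governing: min(135.2, 254.1, 116.7, 83.8) = 83.8 kips → net-section rupture.

83.8 kips (net-section rupture governs)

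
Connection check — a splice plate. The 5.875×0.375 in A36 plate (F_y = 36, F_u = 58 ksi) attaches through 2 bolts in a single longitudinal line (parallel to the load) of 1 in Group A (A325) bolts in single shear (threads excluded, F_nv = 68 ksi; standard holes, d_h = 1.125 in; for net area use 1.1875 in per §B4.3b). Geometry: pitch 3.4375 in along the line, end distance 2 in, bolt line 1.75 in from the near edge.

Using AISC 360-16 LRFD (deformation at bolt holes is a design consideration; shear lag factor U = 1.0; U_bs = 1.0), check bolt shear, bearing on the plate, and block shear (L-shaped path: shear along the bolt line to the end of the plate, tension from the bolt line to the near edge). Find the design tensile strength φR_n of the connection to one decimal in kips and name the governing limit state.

Bolt shear: A_b = π(1)²/4 = 0.7854 in². φR_n = 0.75 × 68 × 0.7854 × 2 × 1 = 80.1 kips.
Bearing (0.375 in plate, F_u = 58 ksi): end bolts L_c = 2 − 1.125/2 = 1.4375, R_n = min(1.2×1.4375×0.375×58, 2.4×1×0.375×58) = 37.519 kips/bolt; interior L_c = 3.4375 − 1.125 = 2.3125, R_n = 52.2 kips/bolt. φR_n = 0.75 × (1×37.519 + 1×52.2) = 67.3 kips.
Block shear: shear path 1×[2+1×3.4375] = 1×5.4375 in, A_gv = 2.0391, A_nv = 1×(5.4375 − 1.5×1.1875)×0.375 = 1.3711 in²; tension to near edge: (1.75 − 0.5×1.1875)×0.375 = 0.43359 in². R_n = min(0.6×58×1.3711, 0.6×36×2.0391) + 1.0×58×0.43359 = min(47.714, 44.045) + 25.148 = 69.193 kips. φR_n = 0.75 × 69.193 = 51.9 kips.
Governing: min(80.1, 67.3, 51.9) = 51.9 kips → block shear.

51.9 kips (block shear governs)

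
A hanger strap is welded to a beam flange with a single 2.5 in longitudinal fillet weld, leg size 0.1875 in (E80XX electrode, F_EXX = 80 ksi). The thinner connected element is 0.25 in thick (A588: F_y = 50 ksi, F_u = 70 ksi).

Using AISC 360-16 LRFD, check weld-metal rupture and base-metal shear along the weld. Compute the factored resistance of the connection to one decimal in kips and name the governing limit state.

Weld metal: throat = 0.707×0.1875 = 0.13256 in, L = 2.5 in. φR_n = 0.75 × 0.6 × 80 × 0.13256 × 2.5 = 11.9 kips.
Base metal shear (0.25 in plate): yield φR_n = 1.0×0.6×50×0.25×2.5 = 18.8 kips; rupture φR_n = 0.75×0.6×70×0.25×2.5 = 19.7 kips; take 18.8 kips (yield).
Governing: min(11.9, 18.8) = 11.9 kips → weld metal.

11.9 kips (weld metal governs)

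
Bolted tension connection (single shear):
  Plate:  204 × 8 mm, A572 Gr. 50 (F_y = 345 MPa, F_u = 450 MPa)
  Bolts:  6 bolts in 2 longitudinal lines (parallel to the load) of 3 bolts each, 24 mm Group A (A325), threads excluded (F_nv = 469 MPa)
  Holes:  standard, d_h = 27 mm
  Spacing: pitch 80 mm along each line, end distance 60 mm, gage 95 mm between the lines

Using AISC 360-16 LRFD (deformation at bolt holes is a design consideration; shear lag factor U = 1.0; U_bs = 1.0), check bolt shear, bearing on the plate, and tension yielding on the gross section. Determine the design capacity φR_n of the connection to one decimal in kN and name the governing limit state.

506.7 kN (gross-section yield governs)

Bolt shear: A_b = π(24)²/4 = 452.39 mm². φR_n = 0.75 × 469 × 452.39 × 6 × 1 = 954.8 kN.
Bearing (8 mm plate, F_u = 450 MPa): end bolts L_c = 60 − 27/2 = 46.5, R_n = min(1.2×46.5×8×450, 2.4×24×8×450) = 200.88 kN/bolt; interior L_c = 80 − 27 = 53, R_n = 207.36 kN/bolt. φR_n = 0.75 × (2×200.88 + 4×207.36) = 923.4 kN.
Tension yield (gross): A_g = 204×8 = 1632 mm². φR_n = 0.90 × 345 × 1632 = 506.7 kN.
Governing: min(954.8, 923.4, 506.7) = 506.7 kN → gross-section yield.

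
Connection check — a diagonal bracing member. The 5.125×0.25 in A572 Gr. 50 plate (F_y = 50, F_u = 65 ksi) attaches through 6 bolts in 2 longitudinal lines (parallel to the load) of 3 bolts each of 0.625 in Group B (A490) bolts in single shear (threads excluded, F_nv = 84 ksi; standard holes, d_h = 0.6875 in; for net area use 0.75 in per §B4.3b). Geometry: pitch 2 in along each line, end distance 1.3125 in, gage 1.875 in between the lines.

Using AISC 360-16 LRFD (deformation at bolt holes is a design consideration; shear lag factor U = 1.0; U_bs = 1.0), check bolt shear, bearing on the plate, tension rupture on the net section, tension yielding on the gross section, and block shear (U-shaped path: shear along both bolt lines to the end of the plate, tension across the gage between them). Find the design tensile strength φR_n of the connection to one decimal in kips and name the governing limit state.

44.2 kips (net-section rupture governs)

Bolt shear: A_b = π(0.625)²/4 = 0.3068 in². φR_n = 0.75 × 84 × 0.3068 × 6 × 1 = 116.0 kips.
Bearing (0.25 in plate, F_u = 65 ksi): end bolts L_c = 1.3125 − 0.6875/2 = 0.96875, R_n = min(1.2×0.96875×0.25×65, 2.4×0.625×0.25×65) = 18.891 kips/bolt; interior L_c = 2 − 0.6875 = 1.3125, R_n = 24.375 kips/bolt. φR_n = 0.75 × (2×18.891 + 4×24.375) = 101.5 kips.
Tension rupture (net): A_n = (5.125 − 2×0.75)×0.25 = 0.90625 in² (U = 1.0, A_e = A_n). φR_n = 0.75 × 65 × 0.90625 = 44.2 kips.
Tension yield (gross): A_g = 5.125×0.25 = 1.2813 in². φR_n = 0.90 × 50 × 1.2813 = 57.7 kips.
Block shear: shear path 2×[1.3125+2×2] = 2×5.3125 in, A_gv = 2.6563, A_nv = 2×(5.3125 − 2.5×0.75)×0.25 = 1.7188 in²; tension across gage: (1.875 − 1×0.75)×0.25 = 0.28125 in². R_n = min(0.6×65×1.7188, 0.6×50×2.6563) + 1.0×65×0.28125 = min(67.033, 79.689) + 18.281 = 85.314 kips. φR_n = 0.75 × 85.314 = 64.0 kips.
Governing: min(116.0, 101.5, 44.2, 57.7, 64.0) = 44.2 kips → net-section rupture.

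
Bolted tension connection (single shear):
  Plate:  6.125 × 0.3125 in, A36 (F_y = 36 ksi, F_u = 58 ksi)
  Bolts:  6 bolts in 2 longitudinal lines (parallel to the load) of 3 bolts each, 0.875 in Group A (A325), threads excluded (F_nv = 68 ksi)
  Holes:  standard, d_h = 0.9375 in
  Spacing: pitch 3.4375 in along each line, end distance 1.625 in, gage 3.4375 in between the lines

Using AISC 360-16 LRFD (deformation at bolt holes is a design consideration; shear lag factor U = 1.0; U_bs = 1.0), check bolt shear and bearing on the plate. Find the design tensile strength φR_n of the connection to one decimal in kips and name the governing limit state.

151.9 kips (bearing governs)

Bolt shear: A_b = π(0.875)²/4 = 0.60132 in². φR_n = 0.75 × 68 × 0.60132 × 6 × 1 = 184.0 kips.
Bearing (0.3125 in plate, F_u = 58 ksi): end bolts L_c = 1.625 − 0.9375/2 = 1.15625, R_n = min(1.2×1.15625×0.3125×58, 2.4×0.875×0.3125×58) = 25.148 kips/bolt; interior L_c = 3.4375 − 0.9375 = 2.5, R_n = 38.063 kips/bolt. φR_n = 0.75 × (2×25.148 + 4×38.063) = 151.9 kips.
Governing: min(184.0, 151.9) = 151.9 kips → bearing.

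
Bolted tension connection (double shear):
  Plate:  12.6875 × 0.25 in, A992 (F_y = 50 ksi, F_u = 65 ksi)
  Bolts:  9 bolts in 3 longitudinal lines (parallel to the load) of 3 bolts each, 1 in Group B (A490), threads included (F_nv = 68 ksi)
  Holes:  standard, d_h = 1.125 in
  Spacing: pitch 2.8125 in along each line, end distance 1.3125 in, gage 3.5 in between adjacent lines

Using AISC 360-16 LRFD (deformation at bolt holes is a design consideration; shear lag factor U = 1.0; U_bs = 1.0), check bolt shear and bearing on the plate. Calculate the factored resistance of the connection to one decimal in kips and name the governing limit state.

Bolt shear: A_b = π(1)²/4 = 0.7854 in². φR_n = 0.75 × 68 × 0.7854 × 9 × 2 = 721.0 kips.
Bearing (0.25 in plate, F_u = 65 ksi): end bolts L_c = 1.3125 − 1.125/2 = 0.75, R_n = min(1.2×0.75×0.25×65, 2.4×1×0.25×65) = 14.625 kips/bolt; interior L_c = 2.8125 − 1.125 = 1.6875, R_n = 32.906 kips/bolt. φR_n = 0.75 × (3×14.625 + 6×32.906) = 181.0 kips.
Governing: min(721.0, 181.0) = 181.0 kips → bearing.

181.0 kips (bearing governs)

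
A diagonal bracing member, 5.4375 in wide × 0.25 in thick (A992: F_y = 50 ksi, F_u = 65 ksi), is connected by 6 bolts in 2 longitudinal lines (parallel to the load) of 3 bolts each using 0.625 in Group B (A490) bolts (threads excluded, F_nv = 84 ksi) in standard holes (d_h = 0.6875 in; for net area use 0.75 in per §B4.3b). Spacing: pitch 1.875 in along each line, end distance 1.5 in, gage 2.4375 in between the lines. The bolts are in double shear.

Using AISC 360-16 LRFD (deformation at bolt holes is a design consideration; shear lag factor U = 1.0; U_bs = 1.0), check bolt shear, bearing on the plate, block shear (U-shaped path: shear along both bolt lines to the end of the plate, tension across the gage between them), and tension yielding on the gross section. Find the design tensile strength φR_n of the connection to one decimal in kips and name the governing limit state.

Bolt shear: A_b = π(0.625)²/4 = 0.3068 in². φR_n = 0.75 × 84 × 0.3068 × 6 × 2 = 231.9 kips.
Bearing (0.25 in plate, F_u = 65 ksi): end bolts L_c = 1.5 − 0.6875/2 = 1.15625, R_n = min(1.2×1.15625×0.25×65, 2.4×0.625×0.25×65) = 22.547 kips/bolt; interior L_c = 1.875 − 0.6875 = 1.1875, R_n = 23.156 kips/bolt. φR_n = 0.75 × (2×22.547 + 4×23.156) = 103.3 kips.
Block shear: shear path 2×[1.5+2×1.875] = 2×5.25 in, A_gv = 2.625, A_nv = 2×(5.25 − 2.5×0.75)×0.25 = 1.6875 in²; tension across gage: (2.4375 − 1×0.75)×0.25 = 0.42188 in². R_n = min(0.6×65×1.6875, 0.6×50×2.625) + 1.0×65×0.42188 = min(65.813, 78.75) + 27.422 = 93.235 kips. φR_n = 0.75 × 93.235 = 69.9 kips.
Tension yield (gross): A_g = 5.4375×0.25 = 1.3594 in². φR_n = 0.90 × 50 × 1.3594 = 61.2 kips.
Governing: min(231.9, 103.3, 69.9, 61.2) = 61.2 kips → gross-section yield.

61.2 kips (gross-section yield governs)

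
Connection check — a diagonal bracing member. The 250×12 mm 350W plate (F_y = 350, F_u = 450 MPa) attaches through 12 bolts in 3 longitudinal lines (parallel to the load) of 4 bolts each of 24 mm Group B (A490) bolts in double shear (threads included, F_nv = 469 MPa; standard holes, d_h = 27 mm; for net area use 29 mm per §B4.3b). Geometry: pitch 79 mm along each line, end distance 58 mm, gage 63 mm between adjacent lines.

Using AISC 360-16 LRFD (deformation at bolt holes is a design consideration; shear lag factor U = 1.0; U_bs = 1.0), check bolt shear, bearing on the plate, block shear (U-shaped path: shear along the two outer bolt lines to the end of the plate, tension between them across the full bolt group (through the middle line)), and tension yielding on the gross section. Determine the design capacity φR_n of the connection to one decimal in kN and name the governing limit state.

Bolt shear: A_b = π(24)²/4 = 452.39 mm². φR_n = 0.75 × 469 × 452.39 × 12 × 2 = 3819.1 kN.
Bearing (12 mm plate, F_u = 450 MPa): end bolts L_c = 58 − 27/2 = 44.5, R_n = min(1.2×44.5×12×450, 2.4×24×12×450) = 288.36 kN/bolt; interior L_c = 79 − 27 = 52, R_n = 311.04 kN/bolt. φR_n = 0.75 × (3×288.36 + 9×311.04) = 2748.3 kN.
Block shear: shear path 2×[58+3×79] = 2×295 mm, A_gv = 7080, A_nv = 2×(295 − 3.5×29)×12 = 4644 mm²; tension across gage: (126 − 2×29)×12 = 816 mm². R_n = min(0.6×450×4644, 0.6×350×7080) + 1.0×450×816 = min(1253.9, 1486.8) + 367.2 = 1621.1 kN. φR_n = 0.75 × 1621.1 = 1215.8 kN.
Tension yield (gross): A_g = 250×12 = 3000 mm². φR_n = 0.90 × 350 × 3000 = 945.0 kN.
Governing: min(3819.1, 2748.3, 1215.8, 945.0) = 945.0 kN → gross-section yield.

945.0 kN (gross-section yield governs)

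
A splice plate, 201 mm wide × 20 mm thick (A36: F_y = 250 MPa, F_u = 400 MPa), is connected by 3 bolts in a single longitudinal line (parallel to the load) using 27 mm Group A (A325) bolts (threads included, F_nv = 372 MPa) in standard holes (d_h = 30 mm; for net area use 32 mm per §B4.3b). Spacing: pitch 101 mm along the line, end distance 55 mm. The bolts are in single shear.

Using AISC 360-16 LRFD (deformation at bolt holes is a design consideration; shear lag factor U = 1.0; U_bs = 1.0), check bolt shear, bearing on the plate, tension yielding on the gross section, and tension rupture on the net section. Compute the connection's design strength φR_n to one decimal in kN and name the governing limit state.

479.2 kN (bolt shear governs)

Bolt shear: A_b = π(27)²/4 = 572.56 mm². φR_n = 0.75 × 372 × 572.56 × 3 × 1 = 479.2 kN.
Bearing (20 mm plate, F_u = 400 MPa): end bolts L_c = 55 − 30/2 = 40, R_n = min(1.2×40×20×400, 2.4×27×20×400) = 384 kN/bolt; interior L_c = 101 − 30 = 71, R_n = 518.4 kN/bolt. φR_n = 0.75 × (1×384 + 2×518.4) = 1065.6 kN.
Tension yield (gross): A_g = 201×20 = 4020 mm². φR_n = 0.90 × 250 × 4020 = 904.5 kN.
Tension rupture (net): A_n = (201 − 1×32)×20 = 3380 mm² (U = 1.0, A_e = A_n). φR_n = 0.75 × 400 × 3380 = 1014.0 kN.
Governing: min(479.2, 1065.6, 904.5, 1014.0) = 479.2 kN → bolt shear.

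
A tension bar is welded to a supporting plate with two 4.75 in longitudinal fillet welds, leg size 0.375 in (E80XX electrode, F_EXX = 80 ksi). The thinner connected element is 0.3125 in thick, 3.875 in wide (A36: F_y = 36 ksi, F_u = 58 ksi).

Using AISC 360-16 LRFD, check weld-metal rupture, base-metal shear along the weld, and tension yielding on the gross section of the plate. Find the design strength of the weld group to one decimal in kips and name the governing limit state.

Weld metal: throat = 0.707×0.375 = 0.26513 in, L = 2×4.75 = 9.5 in. φR_n = 0.75 × 0.6 × 80 × 0.26513 × 9.5 = 90.7 kips.
Base metal shear (0.3125 in plate): yield φR_n = 1.0×0.6×36×0.3125×9.5 = 64.1 kips; rupture φR_n = 0.75×0.6×58×0.3125×9.5 = 77.5 kips; take 64.1 kips (yield).
Tension yield (gross): A_g = 3.875×0.3125 = 1.2109 in². φR_n = 0.90 × 36 × 1.2109 = 39.2 kips.
Governing: min(90.7, 64.1, 39.2) = 39.2 kips → gross-section yield.

39.2 kips (gross-section yield governs)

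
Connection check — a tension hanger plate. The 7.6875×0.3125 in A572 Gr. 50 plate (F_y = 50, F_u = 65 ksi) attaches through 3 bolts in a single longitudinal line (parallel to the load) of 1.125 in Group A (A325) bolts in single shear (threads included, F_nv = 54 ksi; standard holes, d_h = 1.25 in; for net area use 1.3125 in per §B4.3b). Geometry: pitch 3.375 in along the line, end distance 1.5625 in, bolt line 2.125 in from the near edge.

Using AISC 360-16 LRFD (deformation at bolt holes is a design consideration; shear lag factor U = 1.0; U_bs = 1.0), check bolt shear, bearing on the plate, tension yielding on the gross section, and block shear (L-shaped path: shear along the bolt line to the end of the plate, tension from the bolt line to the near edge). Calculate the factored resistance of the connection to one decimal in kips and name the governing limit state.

Bolt shear: A_b = π(1.125)²/4 = 0.99402 in². φR_n = 0.75 × 54 × 0.99402 × 3 × 1 = 120.8 kips.
Bearing (0.3125 in plate, F_u = 65 ksi): end bolts L_c = 1.5625 − 1.25/2 = 0.9375, R_n = min(1.2×0.9375×0.3125×65, 2.4×1.125×0.3125×65) = 22.852 kips/bolt; interior L_c = 3.375 − 1.25 = 2.125, R_n = 51.797 kips/bolt. φR_n = 0.75 × (1×22.852 + 2×51.797) = 94.8 kips.
Tension yield (gross): A_g = 7.6875×0.3125 = 2.4023 in². φR_n = 0.90 × 50 × 2.4023 = 108.1 kips.
Block shear: shear path 1×[1.5625+2×3.375] = 1×8.3125 in, A_gv = 2.5977, A_nv = 1×(8.3125 − 2.5×1.3125)×0.3125 = 1.5723 in²; tension to near edge: (2.125 − 0.5×1.3125)×0.3125 = 0.45898 in². R_n = min(0.6×65×1.5723, 0.6×50×2.5977) + 1.0×65×0.45898 = min(61.32, 77.931) + 29.834 = 91.154 kips. φR_n = 0.75 × 91.154 = 68.4 kips.
Governing: min(120.8, 94.8, 108.1, 68.4) = 68.4 kips → block shear.

68.4 kips (block shear governs)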